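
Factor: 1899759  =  3^1*633253^1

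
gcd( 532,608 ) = 76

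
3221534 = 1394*2311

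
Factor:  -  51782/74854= - 25891/37427 = -  13^( - 1 )*17^1*1523^1*2879^(  -  1)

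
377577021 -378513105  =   -936084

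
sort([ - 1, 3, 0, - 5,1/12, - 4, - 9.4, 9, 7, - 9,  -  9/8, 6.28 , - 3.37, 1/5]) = [ - 9.4, - 9, - 5, - 4,- 3.37, - 9/8, - 1,0,1/12,1/5,3,6.28, 7,9]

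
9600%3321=2958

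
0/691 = 0  =  0.00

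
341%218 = 123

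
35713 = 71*503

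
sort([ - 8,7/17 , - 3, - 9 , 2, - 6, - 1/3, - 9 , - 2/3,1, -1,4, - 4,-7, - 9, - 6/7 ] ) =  [ - 9, - 9, - 9, - 8, - 7,-6 , - 4, -3, - 1 ,  -  6/7, - 2/3,-1/3,  7/17 , 1,  2 , 4]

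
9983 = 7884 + 2099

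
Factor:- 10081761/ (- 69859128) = 2^( - 3)* 19^1*83^1*2131^1*2910797^ ( - 1) = 3360587/23286376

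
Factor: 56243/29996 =2^ ( - 2)*11^1*5113^1 * 7499^(-1 )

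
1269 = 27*47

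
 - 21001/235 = - 90+149/235 = -  89.37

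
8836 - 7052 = 1784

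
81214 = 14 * 5801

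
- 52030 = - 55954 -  - 3924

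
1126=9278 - 8152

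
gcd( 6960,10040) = 40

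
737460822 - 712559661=24901161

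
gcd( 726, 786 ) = 6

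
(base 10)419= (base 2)110100011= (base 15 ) 1ce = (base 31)dg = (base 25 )gj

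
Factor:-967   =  -967^1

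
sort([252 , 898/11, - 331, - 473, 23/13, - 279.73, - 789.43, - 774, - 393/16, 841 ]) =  [ - 789.43,-774, - 473,-331, - 279.73,  -  393/16, 23/13,898/11,252,841]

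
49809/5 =9961 + 4/5 = 9961.80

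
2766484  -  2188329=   578155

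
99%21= 15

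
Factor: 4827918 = 2^1*3^1*804653^1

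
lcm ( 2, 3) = 6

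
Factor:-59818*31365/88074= - 3^ ( - 1 )*5^1*7^( - 1) * 11^1*17^1*41^1*233^( - 1)*2719^1 = - 104232865/4893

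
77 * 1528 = 117656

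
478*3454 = 1651012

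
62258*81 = 5042898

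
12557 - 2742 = 9815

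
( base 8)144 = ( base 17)5f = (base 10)100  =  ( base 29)3D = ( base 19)55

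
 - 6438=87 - 6525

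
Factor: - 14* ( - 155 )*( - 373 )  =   - 809410=- 2^1*5^1*7^1*31^1*373^1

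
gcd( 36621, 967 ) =1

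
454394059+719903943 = 1174298002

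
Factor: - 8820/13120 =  - 2^( - 4)*3^2 * 7^2*41^( -1) = - 441/656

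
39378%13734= 11910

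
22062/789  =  7354/263= 27.96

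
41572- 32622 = 8950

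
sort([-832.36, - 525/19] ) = [ - 832.36, - 525/19]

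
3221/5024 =3221/5024 = 0.64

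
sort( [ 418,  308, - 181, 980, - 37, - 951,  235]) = [ - 951, - 181, - 37, 235,  308, 418,980 ] 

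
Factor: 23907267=3^2 * 2656363^1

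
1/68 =1/68 = 0.01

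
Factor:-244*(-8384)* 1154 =2^9*61^1*131^1*577^1 = 2360733184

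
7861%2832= 2197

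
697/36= 697/36= 19.36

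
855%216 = 207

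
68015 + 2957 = 70972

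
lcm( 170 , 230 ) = 3910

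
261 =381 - 120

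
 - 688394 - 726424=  -1414818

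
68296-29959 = 38337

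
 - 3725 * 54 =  - 201150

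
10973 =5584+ 5389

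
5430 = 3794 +1636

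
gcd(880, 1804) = 44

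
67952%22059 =1775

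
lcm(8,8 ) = 8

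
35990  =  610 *59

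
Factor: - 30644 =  - 2^2 * 47^1 * 163^1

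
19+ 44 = 63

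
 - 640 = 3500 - 4140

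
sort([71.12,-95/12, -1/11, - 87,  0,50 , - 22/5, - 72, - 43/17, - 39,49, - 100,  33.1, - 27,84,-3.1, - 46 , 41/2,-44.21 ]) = [-100, - 87 ,-72, - 46 ,  -  44.21,-39, -27,- 95/12, - 22/5, - 3.1 , - 43/17, - 1/11,0, 41/2 , 33.1,49, 50, 71.12, 84 ]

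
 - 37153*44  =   - 1634732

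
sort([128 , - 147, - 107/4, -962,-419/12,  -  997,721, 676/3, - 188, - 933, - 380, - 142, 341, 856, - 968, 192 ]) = [ - 997, - 968, - 962, -933  ,-380, -188, -147,- 142, - 419/12, - 107/4,  128,192,676/3, 341,721,856 ] 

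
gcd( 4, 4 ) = 4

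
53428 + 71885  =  125313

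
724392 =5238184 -4513792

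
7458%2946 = 1566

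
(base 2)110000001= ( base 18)137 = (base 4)12001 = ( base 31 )CD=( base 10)385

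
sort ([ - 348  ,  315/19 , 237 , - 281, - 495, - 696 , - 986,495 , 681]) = [ - 986, - 696,-495, - 348, - 281,315/19,237 , 495, 681 ]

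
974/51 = 19 + 5/51= 19.10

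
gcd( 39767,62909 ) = 133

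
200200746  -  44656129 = 155544617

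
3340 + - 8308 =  - 4968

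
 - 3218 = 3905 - 7123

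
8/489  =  8/489 = 0.02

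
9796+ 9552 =19348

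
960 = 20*48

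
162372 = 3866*42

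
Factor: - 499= - 499^1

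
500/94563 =500/94563 = 0.01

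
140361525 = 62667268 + 77694257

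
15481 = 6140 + 9341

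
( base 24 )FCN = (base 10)8951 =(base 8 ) 21367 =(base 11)67A8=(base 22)iaj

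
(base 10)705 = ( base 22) 1A1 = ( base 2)1011000001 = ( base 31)MN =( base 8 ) 1301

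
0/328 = 0 = 0.00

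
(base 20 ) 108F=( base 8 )17757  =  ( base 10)8175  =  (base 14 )2D9D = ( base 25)D20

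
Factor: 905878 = 2^1*23^1*47^1*419^1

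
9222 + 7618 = 16840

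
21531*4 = 86124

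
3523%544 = 259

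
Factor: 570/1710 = 3^ (-1) = 1/3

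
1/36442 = 1/36442 = 0.00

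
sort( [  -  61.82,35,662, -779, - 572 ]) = [ - 779,-572, - 61.82, 35, 662]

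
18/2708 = 9/1354=0.01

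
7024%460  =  124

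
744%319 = 106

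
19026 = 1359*14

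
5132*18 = 92376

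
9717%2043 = 1545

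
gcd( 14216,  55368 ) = 8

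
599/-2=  - 300+1/2= - 299.50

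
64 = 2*32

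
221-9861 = -9640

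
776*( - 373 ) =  - 289448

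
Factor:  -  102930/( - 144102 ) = 5^1*7^ (-1) = 5/7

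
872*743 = 647896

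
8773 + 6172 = 14945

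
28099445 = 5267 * 5335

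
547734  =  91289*6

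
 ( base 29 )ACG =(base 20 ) 11IE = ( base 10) 8774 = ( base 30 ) 9ME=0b10001001000110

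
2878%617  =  410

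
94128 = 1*94128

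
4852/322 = 2426/161   =  15.07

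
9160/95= 1832/19 = 96.42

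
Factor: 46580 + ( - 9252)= 37328 = 2^4*2333^1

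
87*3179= 276573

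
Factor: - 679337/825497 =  - 17^1 * 89^1 * 449^1*881^(  -  1) *937^( - 1)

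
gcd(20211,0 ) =20211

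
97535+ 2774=100309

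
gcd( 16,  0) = 16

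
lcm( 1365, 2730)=2730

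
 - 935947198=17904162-953851360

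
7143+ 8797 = 15940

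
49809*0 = 0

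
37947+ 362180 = 400127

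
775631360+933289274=1708920634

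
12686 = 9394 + 3292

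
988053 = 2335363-1347310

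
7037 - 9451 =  - 2414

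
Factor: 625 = 5^4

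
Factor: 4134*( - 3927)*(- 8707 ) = 141351336126 = 2^1 * 3^2*7^1*11^1*13^1*17^1*53^1*8707^1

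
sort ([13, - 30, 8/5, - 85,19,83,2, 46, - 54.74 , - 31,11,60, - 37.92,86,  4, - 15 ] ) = [ - 85, - 54.74, - 37.92, - 31,  -  30, - 15, 8/5, 2,4,11, 13,19, 46,60, 83, 86]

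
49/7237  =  49/7237 =0.01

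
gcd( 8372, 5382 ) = 598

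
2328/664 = 3 + 42/83 = 3.51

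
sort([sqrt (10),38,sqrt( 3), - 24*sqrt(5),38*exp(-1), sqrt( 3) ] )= [ - 24*sqrt( 5), sqrt (3), sqrt( 3),  sqrt( 10),38*exp( - 1),38 ] 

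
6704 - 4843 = 1861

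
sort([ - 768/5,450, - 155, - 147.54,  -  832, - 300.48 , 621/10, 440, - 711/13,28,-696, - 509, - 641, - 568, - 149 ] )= [ - 832, - 696, - 641, - 568, - 509, - 300.48, - 155,-768/5, - 149  , - 147.54,-711/13  ,  28,621/10,440,450 ] 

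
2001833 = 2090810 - 88977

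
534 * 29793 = 15909462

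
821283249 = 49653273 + 771629976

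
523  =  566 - 43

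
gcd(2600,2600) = 2600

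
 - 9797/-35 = 279+32/35 = 279.91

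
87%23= 18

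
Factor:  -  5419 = -5419^1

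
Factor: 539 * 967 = 7^2 * 11^1 * 967^1 = 521213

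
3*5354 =16062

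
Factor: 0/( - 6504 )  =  0 = 0^1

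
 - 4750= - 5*950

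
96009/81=1185  +  8/27 = 1185.30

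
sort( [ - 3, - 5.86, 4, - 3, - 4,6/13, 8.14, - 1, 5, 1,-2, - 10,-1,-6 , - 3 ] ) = [ - 10, - 6, - 5.86, - 4, - 3,  -  3,-3, - 2, - 1, - 1, 6/13, 1, 4, 5, 8.14 ] 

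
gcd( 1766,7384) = 2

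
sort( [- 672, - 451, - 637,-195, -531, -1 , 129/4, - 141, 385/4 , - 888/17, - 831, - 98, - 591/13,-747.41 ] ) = [ -831, - 747.41,-672 , - 637, - 531, - 451,-195,-141,-98, - 888/17,-591/13, - 1, 129/4  ,  385/4]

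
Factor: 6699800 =2^3 * 5^2*139^1 * 241^1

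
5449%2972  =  2477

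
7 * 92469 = 647283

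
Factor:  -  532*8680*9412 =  - 2^7*5^1*  7^2*13^1*19^1*31^1*181^1=-43462357120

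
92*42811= 3938612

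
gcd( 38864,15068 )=4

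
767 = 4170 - 3403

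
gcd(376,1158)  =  2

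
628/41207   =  628/41207 = 0.02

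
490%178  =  134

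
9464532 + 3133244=12597776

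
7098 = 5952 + 1146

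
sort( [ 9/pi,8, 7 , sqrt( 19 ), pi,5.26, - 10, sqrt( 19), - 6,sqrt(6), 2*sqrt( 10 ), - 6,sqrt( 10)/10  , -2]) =[  -  10, - 6,  -  6, - 2,  sqrt( 10) /10,sqrt(6 ),9/pi,  pi  ,  sqrt (19) , sqrt( 19)  ,  5.26 , 2 * sqrt( 10),7,8]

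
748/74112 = 187/18528=0.01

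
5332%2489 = 354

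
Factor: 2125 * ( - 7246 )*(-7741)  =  2^1*5^3*17^1* 3623^1*7741^1 = 119193982750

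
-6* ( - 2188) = 13128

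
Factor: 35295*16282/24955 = 2^1 * 3^1*13^1*23^( - 1)  *31^ ( - 1) * 181^1*1163^1 = 16419234/713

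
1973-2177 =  - 204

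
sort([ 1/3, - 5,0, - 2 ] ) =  [ - 5, - 2,0,1/3 ] 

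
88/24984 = 11/3123 = 0.00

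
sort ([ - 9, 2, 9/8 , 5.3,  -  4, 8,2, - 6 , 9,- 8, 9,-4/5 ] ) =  [ - 9,  -  8, -6,-4,- 4/5, 9/8, 2 , 2, 5.3, 8 , 9, 9 ]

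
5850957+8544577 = 14395534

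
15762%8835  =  6927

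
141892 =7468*19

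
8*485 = 3880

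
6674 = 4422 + 2252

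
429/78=11/2 = 5.50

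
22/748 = 1/34 = 0.03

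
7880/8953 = 7880/8953 = 0.88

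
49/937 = 49/937 = 0.05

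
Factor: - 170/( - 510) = 3^( - 1 ) = 1/3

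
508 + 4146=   4654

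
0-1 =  - 1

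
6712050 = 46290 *145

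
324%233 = 91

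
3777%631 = 622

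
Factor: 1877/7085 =5^( - 1 )*13^( - 1)*109^( - 1)*1877^1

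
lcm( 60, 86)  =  2580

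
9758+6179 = 15937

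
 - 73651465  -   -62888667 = -10762798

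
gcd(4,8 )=4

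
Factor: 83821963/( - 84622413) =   -  3^(  -  1 )*17^( - 1 ) * 2371^1*35353^1*1659263^( - 1)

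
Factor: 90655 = 5^1 *18131^1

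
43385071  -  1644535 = 41740536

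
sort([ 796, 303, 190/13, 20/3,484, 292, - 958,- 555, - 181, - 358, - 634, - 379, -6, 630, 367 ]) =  [ - 958, - 634, -555, - 379, - 358, - 181, - 6, 20/3, 190/13, 292,  303  ,  367,484,630, 796 ]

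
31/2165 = 31/2165= 0.01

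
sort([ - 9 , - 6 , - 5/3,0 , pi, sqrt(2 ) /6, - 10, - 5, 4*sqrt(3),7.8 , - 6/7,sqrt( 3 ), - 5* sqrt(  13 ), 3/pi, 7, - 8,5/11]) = [-5 * sqrt ( 13) , - 10, - 9 , - 8, - 6, - 5, - 5/3, - 6/7,0 , sqrt ( 2) /6,5/11, 3/pi, sqrt(3 ),pi, 4*sqrt( 3 ) , 7, 7.8 ] 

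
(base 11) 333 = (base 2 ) 110001111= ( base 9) 483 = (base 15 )1B9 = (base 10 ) 399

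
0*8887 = 0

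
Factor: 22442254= 2^1*11221127^1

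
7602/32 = 237 + 9/16 = 237.56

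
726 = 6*121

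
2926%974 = 4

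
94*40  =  3760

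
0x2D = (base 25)1K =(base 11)41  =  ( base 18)29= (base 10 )45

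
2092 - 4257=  -2165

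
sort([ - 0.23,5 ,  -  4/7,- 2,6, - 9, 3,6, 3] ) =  [ - 9,-2 ,-4/7,  -  0.23, 3,3 , 5 , 6, 6]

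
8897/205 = 43+ 2/5 = 43.40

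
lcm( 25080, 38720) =2207040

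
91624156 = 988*92737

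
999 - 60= 939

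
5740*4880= 28011200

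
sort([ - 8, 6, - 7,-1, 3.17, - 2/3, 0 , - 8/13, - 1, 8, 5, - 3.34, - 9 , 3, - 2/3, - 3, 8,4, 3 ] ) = [ - 9, - 8, - 7, -3.34, - 3, - 1, - 1, - 2/3,  -  2/3,-8/13, 0, 3, 3, 3.17,4, 5, 6, 8,8]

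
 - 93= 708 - 801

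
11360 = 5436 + 5924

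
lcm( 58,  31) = 1798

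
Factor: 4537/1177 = 11^( - 1)*13^1*107^( - 1 )*349^1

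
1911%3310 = 1911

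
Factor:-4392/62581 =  - 2^3 * 3^2 * 61^1* 62581^(-1) 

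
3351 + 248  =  3599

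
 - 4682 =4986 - 9668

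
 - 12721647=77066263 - 89787910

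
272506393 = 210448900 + 62057493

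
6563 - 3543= 3020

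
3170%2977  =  193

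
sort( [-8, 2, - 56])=[-56,  -  8,2]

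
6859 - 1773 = 5086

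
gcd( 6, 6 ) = 6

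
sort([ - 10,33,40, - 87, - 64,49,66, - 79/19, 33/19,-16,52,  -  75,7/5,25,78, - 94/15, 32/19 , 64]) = [ -87, - 75, - 64, - 16, - 10,  -  94/15, - 79/19,7/5,32/19, 33/19,25,33, 40,  49, 52,64,66,78]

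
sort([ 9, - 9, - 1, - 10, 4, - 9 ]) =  [ - 10,-9, - 9, - 1,4 , 9] 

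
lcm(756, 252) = 756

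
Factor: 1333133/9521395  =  5^(-1)*13^(  -  1)*37^( - 2 )*107^( -1)*1333133^1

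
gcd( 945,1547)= 7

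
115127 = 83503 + 31624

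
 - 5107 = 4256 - 9363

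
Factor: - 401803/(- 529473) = 3^( - 1 ) * 7^( - 1 )*19^( - 1)*47^1 *83^1*103^1*1327^( - 1 )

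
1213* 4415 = 5355395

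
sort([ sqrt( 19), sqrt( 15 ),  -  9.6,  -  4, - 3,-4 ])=[ - 9.6 ,  -  4, - 4, - 3, sqrt(15), sqrt(19) ]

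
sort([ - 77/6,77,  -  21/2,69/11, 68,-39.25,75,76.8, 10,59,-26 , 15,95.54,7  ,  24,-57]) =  [ - 57 ,-39.25, -26,  -  77/6,-21/2, 69/11, 7,10,15, 24, 59,68,75,76.8, 77, 95.54] 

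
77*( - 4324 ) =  - 332948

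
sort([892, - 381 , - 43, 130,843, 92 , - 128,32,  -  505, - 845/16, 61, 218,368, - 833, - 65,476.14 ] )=[ - 833,-505,-381, - 128, - 65,-845/16, - 43, 32,61, 92, 130 , 218, 368, 476.14, 843 , 892]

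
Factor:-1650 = - 2^1*3^1 * 5^2 * 11^1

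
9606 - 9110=496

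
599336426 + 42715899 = 642052325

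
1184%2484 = 1184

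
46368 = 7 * 6624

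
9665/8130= 1933/1626 =1.19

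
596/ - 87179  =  - 596/87179 = - 0.01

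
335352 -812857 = -477505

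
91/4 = 22+3/4 = 22.75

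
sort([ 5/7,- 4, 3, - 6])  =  [-6, - 4,5/7,3]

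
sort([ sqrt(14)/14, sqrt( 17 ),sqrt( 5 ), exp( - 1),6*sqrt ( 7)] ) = [sqrt( 14)/14, exp( - 1 ), sqrt(5),sqrt(17 ), 6*sqrt( 7 )] 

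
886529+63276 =949805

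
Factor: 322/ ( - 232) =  - 2^ ( - 2)*7^1*23^1*29^ ( - 1 ) = - 161/116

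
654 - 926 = -272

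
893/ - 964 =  - 1 + 71/964 = -0.93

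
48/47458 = 24/23729 = 0.00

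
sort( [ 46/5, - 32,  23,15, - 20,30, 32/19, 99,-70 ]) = [-70, - 32,-20, 32/19,46/5 , 15, 23 , 30,99]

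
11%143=11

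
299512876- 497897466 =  - 198384590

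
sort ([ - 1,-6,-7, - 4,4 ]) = [ - 7,  -  6, -4,-1,4 ]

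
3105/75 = 207/5 = 41.40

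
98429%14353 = 12311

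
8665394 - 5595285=3070109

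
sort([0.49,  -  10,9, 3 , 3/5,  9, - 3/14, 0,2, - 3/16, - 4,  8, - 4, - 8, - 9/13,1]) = [ - 10,  -  8, - 4, - 4,  -  9/13, - 3/14, - 3/16,0, 0.49,3/5 , 1,  2, 3, 8,9,9 ] 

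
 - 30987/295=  - 30987/295  =  - 105.04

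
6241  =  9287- 3046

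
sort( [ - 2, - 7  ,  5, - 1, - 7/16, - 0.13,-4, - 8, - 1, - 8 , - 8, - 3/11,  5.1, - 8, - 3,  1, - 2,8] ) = [ - 8, - 8, - 8, - 8, - 7,-4, -3, - 2 , - 2, - 1, - 1, - 7/16 , - 3/11, - 0.13,1, 5, 5.1,  8]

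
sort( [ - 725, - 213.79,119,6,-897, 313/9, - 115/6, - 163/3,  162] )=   [-897, -725, - 213.79 ,-163/3,-115/6,6, 313/9,119, 162]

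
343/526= 343/526 = 0.65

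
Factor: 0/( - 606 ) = 0^1 = 0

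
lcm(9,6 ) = 18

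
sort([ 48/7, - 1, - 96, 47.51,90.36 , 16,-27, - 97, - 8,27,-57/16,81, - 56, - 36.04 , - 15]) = [ - 97, - 96, - 56, -36.04, - 27, - 15, - 8, - 57/16,-1,48/7  ,  16, 27, 47.51, 81,90.36 ] 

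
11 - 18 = -7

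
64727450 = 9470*6835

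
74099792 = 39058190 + 35041602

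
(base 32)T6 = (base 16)3a6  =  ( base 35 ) QO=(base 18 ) 2fg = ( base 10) 934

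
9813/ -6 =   -  3271/2 = -1635.50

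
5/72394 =5/72394  =  0.00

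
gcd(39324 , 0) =39324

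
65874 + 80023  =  145897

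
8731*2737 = 23896747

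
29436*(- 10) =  - 294360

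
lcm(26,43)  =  1118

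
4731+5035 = 9766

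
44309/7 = 6329 + 6/7 = 6329.86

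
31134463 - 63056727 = -31922264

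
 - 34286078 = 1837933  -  36124011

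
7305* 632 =4616760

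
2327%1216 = 1111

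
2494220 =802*3110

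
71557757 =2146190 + 69411567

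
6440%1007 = 398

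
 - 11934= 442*(-27 ) 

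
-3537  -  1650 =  -5187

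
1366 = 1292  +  74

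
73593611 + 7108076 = 80701687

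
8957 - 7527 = 1430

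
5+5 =10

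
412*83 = 34196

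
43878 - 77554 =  - 33676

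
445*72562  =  32290090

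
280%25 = 5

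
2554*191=487814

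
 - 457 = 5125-5582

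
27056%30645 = 27056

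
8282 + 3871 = 12153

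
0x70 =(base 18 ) 64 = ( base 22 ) 52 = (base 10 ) 112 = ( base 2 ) 1110000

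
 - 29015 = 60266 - 89281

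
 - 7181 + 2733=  - 4448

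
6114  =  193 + 5921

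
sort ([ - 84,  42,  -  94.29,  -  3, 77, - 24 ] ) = [  -  94.29, - 84,  -  24,-3, 42, 77]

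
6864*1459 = 10014576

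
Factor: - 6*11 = -2^1*3^1* 11^1=-66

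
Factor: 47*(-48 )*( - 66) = 2^5*3^2*11^1*47^1 = 148896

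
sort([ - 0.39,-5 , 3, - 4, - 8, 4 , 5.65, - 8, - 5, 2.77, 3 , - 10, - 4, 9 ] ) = [ - 10, - 8, - 8, - 5 , - 5, - 4,-4, - 0.39,2.77,  3,3,4, 5.65,9]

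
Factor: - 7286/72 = -2^(-2)*3^( - 2 )*3643^1 = -  3643/36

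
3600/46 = 78 + 6/23  =  78.26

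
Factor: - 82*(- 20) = 1640= 2^3*5^1*41^1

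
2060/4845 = 412/969 = 0.43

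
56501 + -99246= -42745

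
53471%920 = 111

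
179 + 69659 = 69838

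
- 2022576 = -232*8718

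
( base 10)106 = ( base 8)152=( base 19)5b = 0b1101010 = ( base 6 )254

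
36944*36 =1329984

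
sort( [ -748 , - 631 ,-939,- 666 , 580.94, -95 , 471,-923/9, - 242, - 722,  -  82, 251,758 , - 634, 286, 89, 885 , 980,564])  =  [-939, - 748, - 722, - 666, -634, - 631, - 242, - 923/9, - 95 ,  -  82,89, 251, 286,471, 564,580.94, 758,885, 980]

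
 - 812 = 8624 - 9436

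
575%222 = 131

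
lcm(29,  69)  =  2001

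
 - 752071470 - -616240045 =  - 135831425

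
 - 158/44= - 79/22  =  - 3.59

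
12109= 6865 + 5244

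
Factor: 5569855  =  5^1*1113971^1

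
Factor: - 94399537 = -94399537^1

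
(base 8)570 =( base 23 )G8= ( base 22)h2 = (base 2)101111000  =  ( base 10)376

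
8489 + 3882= 12371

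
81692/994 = 40846/497= 82.19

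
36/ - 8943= -1 + 2969/2981 = - 0.00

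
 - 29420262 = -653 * 45054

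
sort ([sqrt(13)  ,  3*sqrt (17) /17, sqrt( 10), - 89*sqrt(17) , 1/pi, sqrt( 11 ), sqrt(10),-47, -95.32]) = [ - 89* sqrt( 17), - 95.32, - 47,1/pi, 3*sqrt (17) /17, sqrt( 10), sqrt( 10 ), sqrt(11),sqrt( 13)]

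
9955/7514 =1+2441/7514 =1.32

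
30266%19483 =10783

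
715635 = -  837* (-855) 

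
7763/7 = 1109 = 1109.00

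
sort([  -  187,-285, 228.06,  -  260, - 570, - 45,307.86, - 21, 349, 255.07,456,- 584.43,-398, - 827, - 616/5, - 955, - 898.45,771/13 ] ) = [-955, - 898.45, - 827, - 584.43,-570, - 398, - 285,-260, - 187,-616/5, - 45,  -  21,771/13,228.06, 255.07,307.86,349, 456 ] 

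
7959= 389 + 7570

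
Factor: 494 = 2^1*13^1* 19^1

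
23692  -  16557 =7135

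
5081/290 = 5081/290= 17.52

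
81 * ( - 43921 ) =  - 3557601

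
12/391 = 12/391 = 0.03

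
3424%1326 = 772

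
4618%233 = 191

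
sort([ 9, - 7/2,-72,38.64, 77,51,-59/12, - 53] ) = [ - 72 ,  -  53,-59/12,-7/2, 9, 38.64 , 51 , 77]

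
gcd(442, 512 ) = 2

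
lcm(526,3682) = 3682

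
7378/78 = 3689/39 = 94.59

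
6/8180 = 3/4090= 0.00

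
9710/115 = 84 + 10/23 = 84.43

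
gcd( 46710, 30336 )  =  6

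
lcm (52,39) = 156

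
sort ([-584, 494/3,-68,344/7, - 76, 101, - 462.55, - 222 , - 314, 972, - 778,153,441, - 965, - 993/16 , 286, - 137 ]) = [ - 965, - 778, - 584,-462.55, - 314 , - 222,-137, - 76,-68, - 993/16, 344/7, 101,153,494/3,286,441, 972 ] 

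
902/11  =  82 = 82.00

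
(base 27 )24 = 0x3A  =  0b111010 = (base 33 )1p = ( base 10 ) 58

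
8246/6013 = 1 + 319/859 = 1.37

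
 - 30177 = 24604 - 54781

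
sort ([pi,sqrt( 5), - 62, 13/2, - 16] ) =[ - 62, - 16, sqrt(5 ),pi,13/2] 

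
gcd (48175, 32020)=5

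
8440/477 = 17 +331/477 = 17.69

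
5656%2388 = 880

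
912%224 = 16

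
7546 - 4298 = 3248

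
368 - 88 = 280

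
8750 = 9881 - 1131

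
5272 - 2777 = 2495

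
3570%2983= 587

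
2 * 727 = 1454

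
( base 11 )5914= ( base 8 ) 17117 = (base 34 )6o7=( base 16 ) 1E4F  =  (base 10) 7759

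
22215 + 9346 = 31561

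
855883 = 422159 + 433724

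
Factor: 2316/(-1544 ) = -2^ ( - 1)*3^1 = - 3/2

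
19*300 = 5700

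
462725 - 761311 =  - 298586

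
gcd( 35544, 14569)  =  1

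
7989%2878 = 2233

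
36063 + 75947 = 112010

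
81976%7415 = 411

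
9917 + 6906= 16823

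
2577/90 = 859/30 = 28.63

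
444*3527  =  1565988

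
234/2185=234/2185 = 0.11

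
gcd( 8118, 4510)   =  902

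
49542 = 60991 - 11449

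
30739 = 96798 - 66059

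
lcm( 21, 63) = 63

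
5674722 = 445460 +5229262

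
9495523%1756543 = 712808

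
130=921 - 791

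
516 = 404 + 112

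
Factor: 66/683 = 2^1*3^1*11^1*683^( - 1)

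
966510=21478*45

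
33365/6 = 33365/6 = 5560.83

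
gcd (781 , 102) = 1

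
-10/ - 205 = 2/41 = 0.05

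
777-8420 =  - 7643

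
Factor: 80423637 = 3^1*7^1*19^1*353^1*571^1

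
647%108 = 107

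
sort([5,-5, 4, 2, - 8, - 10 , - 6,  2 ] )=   [-10, - 8, - 6, - 5, 2, 2, 4,5]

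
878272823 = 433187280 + 445085543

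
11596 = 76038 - 64442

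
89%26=11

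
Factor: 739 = 739^1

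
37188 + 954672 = 991860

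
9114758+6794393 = 15909151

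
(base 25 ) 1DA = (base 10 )960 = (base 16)3C0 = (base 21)23F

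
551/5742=19/198  =  0.10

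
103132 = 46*2242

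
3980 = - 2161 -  - 6141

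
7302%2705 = 1892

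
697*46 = 32062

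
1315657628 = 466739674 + 848917954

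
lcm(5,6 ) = 30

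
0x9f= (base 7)315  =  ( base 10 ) 159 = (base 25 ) 69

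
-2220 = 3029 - 5249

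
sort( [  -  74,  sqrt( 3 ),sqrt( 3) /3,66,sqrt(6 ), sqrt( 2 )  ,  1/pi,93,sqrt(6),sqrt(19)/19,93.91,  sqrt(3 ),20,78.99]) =[ - 74,sqrt( 19 )/19,1/pi,sqrt( 3 )/3,sqrt( 2 ), sqrt( 3 ), sqrt( 3),  sqrt( 6),sqrt (6),20,66 , 78.99,93,93.91] 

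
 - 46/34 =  - 2+11/17 = - 1.35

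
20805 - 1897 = 18908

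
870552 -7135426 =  - 6264874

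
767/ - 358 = -767/358 = -  2.14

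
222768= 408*546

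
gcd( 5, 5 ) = 5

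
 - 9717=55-9772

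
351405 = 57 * 6165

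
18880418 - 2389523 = 16490895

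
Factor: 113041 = 113041^1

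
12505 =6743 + 5762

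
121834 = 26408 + 95426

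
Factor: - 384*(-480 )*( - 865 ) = - 2^12*3^2*5^2*173^1 = -159436800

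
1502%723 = 56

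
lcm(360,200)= 1800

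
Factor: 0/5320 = 0^1= 0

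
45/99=5/11 =0.45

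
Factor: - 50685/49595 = -93/91 = - 3^1*7^(-1)*13^( - 1) * 31^1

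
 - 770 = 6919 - 7689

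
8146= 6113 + 2033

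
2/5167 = 2/5167 = 0.00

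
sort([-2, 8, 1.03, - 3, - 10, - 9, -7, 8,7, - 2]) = [ - 10, - 9, - 7, - 3, - 2, -2,1.03, 7,8, 8 ]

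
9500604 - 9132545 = 368059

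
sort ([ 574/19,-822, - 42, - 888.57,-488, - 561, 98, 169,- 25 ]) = [ - 888.57,- 822, - 561, - 488,-42,-25, 574/19, 98, 169] 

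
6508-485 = 6023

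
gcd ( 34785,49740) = 15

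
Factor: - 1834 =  - 2^1*7^1*131^1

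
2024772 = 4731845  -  2707073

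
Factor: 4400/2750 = 2^3*5^(-1) = 8/5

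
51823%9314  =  5253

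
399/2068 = 399/2068 = 0.19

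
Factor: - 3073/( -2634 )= 2^ ( - 1 ) * 3^(- 1)*7^1 = 7/6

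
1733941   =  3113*557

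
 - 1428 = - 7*204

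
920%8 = 0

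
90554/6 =45277/3 = 15092.33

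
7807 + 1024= 8831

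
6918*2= 13836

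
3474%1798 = 1676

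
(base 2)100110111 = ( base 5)2221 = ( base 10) 311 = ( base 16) 137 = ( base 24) CN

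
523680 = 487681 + 35999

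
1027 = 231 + 796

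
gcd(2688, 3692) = 4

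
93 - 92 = 1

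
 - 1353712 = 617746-1971458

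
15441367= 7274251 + 8167116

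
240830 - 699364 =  - 458534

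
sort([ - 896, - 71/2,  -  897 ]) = [ - 897, - 896, - 71/2]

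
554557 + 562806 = 1117363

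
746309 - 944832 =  - 198523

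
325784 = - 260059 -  - 585843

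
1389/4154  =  1389/4154 = 0.33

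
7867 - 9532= - 1665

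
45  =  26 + 19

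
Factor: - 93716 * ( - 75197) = 7047162052 = 2^2*7^1 * 29^1 * 2593^1*3347^1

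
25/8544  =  25/8544 = 0.00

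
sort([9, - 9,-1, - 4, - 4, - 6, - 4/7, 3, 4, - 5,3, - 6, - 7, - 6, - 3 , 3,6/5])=[-9, - 7 , - 6,-6 , - 6, - 5,-4, -4, - 3, - 1,  -  4/7, 6/5 , 3,3,3, 4, 9] 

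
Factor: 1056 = 2^5*3^1* 11^1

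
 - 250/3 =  - 250/3 =- 83.33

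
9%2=1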